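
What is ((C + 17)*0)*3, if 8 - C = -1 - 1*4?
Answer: 0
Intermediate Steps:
C = 13 (C = 8 - (-1 - 1*4) = 8 - (-1 - 4) = 8 - 1*(-5) = 8 + 5 = 13)
((C + 17)*0)*3 = ((13 + 17)*0)*3 = (30*0)*3 = 0*3 = 0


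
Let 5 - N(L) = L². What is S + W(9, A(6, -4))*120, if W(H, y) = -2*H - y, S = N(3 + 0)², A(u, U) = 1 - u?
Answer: -1544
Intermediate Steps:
N(L) = 5 - L²
S = 16 (S = (5 - (3 + 0)²)² = (5 - 1*3²)² = (5 - 1*9)² = (5 - 9)² = (-4)² = 16)
W(H, y) = -y - 2*H
S + W(9, A(6, -4))*120 = 16 + (-(1 - 1*6) - 2*9)*120 = 16 + (-(1 - 6) - 18)*120 = 16 + (-1*(-5) - 18)*120 = 16 + (5 - 18)*120 = 16 - 13*120 = 16 - 1560 = -1544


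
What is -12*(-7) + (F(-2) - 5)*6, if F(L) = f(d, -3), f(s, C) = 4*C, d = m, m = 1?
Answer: -18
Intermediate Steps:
d = 1
F(L) = -12 (F(L) = 4*(-3) = -12)
-12*(-7) + (F(-2) - 5)*6 = -12*(-7) + (-12 - 5)*6 = 84 - 17*6 = 84 - 102 = -18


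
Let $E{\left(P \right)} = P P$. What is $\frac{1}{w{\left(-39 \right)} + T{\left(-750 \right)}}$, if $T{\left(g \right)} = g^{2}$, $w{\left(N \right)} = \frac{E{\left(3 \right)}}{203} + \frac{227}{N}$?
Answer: $\frac{7917}{4453266770} \approx 1.7778 \cdot 10^{-6}$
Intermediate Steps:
$E{\left(P \right)} = P^{2}$
$w{\left(N \right)} = \frac{9}{203} + \frac{227}{N}$ ($w{\left(N \right)} = \frac{3^{2}}{203} + \frac{227}{N} = 9 \cdot \frac{1}{203} + \frac{227}{N} = \frac{9}{203} + \frac{227}{N}$)
$\frac{1}{w{\left(-39 \right)} + T{\left(-750 \right)}} = \frac{1}{\left(\frac{9}{203} + \frac{227}{-39}\right) + \left(-750\right)^{2}} = \frac{1}{\left(\frac{9}{203} + 227 \left(- \frac{1}{39}\right)\right) + 562500} = \frac{1}{\left(\frac{9}{203} - \frac{227}{39}\right) + 562500} = \frac{1}{- \frac{45730}{7917} + 562500} = \frac{1}{\frac{4453266770}{7917}} = \frac{7917}{4453266770}$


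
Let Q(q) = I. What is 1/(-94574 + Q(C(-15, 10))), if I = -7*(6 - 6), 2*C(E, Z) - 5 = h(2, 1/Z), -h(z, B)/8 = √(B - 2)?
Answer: -1/94574 ≈ -1.0574e-5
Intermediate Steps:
h(z, B) = -8*√(-2 + B) (h(z, B) = -8*√(B - 2) = -8*√(-2 + B))
C(E, Z) = 5/2 - 4*√(-2 + 1/Z) (C(E, Z) = 5/2 + (-8*√(-2 + 1/Z))/2 = 5/2 - 4*√(-2 + 1/Z))
I = 0 (I = -7*0 = 0)
Q(q) = 0
1/(-94574 + Q(C(-15, 10))) = 1/(-94574 + 0) = 1/(-94574) = -1/94574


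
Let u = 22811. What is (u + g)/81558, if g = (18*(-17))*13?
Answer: 18833/81558 ≈ 0.23092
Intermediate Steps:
g = -3978 (g = -306*13 = -3978)
(u + g)/81558 = (22811 - 3978)/81558 = 18833*(1/81558) = 18833/81558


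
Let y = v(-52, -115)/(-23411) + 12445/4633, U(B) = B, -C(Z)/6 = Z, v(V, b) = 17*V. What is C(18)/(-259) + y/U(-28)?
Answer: 876209857/2740678948 ≈ 0.31971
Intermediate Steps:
C(Z) = -6*Z
y = 7205987/2645443 (y = (17*(-52))/(-23411) + 12445/4633 = -884*(-1/23411) + 12445*(1/4633) = 884/23411 + 12445/4633 = 7205987/2645443 ≈ 2.7239)
C(18)/(-259) + y/U(-28) = -6*18/(-259) + (7205987/2645443)/(-28) = -108*(-1/259) + (7205987/2645443)*(-1/28) = 108/259 - 7205987/74072404 = 876209857/2740678948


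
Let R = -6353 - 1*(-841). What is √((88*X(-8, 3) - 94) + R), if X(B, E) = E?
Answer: I*√5342 ≈ 73.089*I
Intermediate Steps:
R = -5512 (R = -6353 + 841 = -5512)
√((88*X(-8, 3) - 94) + R) = √((88*3 - 94) - 5512) = √((264 - 94) - 5512) = √(170 - 5512) = √(-5342) = I*√5342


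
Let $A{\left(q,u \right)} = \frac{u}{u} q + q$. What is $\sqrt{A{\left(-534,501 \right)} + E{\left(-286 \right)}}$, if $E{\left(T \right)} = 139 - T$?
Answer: $i \sqrt{643} \approx 25.357 i$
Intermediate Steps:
$A{\left(q,u \right)} = 2 q$ ($A{\left(q,u \right)} = 1 q + q = q + q = 2 q$)
$\sqrt{A{\left(-534,501 \right)} + E{\left(-286 \right)}} = \sqrt{2 \left(-534\right) + \left(139 - -286\right)} = \sqrt{-1068 + \left(139 + 286\right)} = \sqrt{-1068 + 425} = \sqrt{-643} = i \sqrt{643}$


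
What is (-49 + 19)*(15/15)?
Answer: -30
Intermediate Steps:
(-49 + 19)*(15/15) = -450/15 = -30*1 = -30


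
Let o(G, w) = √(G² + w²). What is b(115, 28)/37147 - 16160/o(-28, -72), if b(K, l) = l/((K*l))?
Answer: 1/4271905 - 4040*√373/373 ≈ -209.18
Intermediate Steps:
b(K, l) = 1/K (b(K, l) = l*(1/(K*l)) = 1/K)
b(115, 28)/37147 - 16160/o(-28, -72) = 1/(115*37147) - 16160/√((-28)² + (-72)²) = (1/115)*(1/37147) - 16160/√(784 + 5184) = 1/4271905 - 16160*√373/1492 = 1/4271905 - 4040*√373/373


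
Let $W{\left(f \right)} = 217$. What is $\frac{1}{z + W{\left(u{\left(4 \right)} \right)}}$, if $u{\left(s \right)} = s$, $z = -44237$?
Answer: $- \frac{1}{44020} \approx -2.2717 \cdot 10^{-5}$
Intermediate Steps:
$\frac{1}{z + W{\left(u{\left(4 \right)} \right)}} = \frac{1}{-44237 + 217} = \frac{1}{-44020} = - \frac{1}{44020}$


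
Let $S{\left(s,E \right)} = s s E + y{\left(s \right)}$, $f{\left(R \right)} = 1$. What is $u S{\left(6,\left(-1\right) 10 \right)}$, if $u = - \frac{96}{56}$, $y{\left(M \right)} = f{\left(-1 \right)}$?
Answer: $\frac{4308}{7} \approx 615.43$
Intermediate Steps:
$y{\left(M \right)} = 1$
$S{\left(s,E \right)} = 1 + E s^{2}$ ($S{\left(s,E \right)} = s s E + 1 = s^{2} E + 1 = E s^{2} + 1 = 1 + E s^{2}$)
$u = - \frac{12}{7}$ ($u = \left(-96\right) \frac{1}{56} = - \frac{12}{7} \approx -1.7143$)
$u S{\left(6,\left(-1\right) 10 \right)} = - \frac{12 \left(1 + \left(-1\right) 10 \cdot 6^{2}\right)}{7} = - \frac{12 \left(1 - 360\right)}{7} = \left(- \frac{12}{7}\right) \left(-359\right) = \frac{4308}{7}$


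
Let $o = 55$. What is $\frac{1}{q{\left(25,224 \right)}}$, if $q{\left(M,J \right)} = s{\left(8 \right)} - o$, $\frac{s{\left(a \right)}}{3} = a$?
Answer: $- \frac{1}{31} \approx -0.032258$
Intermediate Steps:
$s{\left(a \right)} = 3 a$
$q{\left(M,J \right)} = -31$ ($q{\left(M,J \right)} = 3 \cdot 8 - 55 = 24 - 55 = -31$)
$\frac{1}{q{\left(25,224 \right)}} = \frac{1}{-31} = - \frac{1}{31}$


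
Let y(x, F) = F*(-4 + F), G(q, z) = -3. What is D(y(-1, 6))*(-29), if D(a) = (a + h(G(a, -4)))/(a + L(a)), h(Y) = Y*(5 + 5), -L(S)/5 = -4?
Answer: 261/16 ≈ 16.313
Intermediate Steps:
L(S) = 20 (L(S) = -5*(-4) = 20)
h(Y) = 10*Y (h(Y) = Y*10 = 10*Y)
D(a) = (-30 + a)/(20 + a) (D(a) = (a + 10*(-3))/(a + 20) = (a - 30)/(20 + a) = (-30 + a)/(20 + a))
D(y(-1, 6))*(-29) = ((-30 + 6*(-4 + 6))/(20 + 6*(-4 + 6)))*(-29) = ((-30 + 6*2)/(20 + 6*2))*(-29) = ((-30 + 12)/(20 + 12))*(-29) = (-18/32)*(-29) = ((1/32)*(-18))*(-29) = -9/16*(-29) = 261/16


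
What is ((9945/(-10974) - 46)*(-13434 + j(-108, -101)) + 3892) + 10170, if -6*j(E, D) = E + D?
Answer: 14103048061/21948 ≈ 6.4257e+5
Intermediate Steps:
j(E, D) = -D/6 - E/6 (j(E, D) = -(E + D)/6 = -(D + E)/6 = -D/6 - E/6)
((9945/(-10974) - 46)*(-13434 + j(-108, -101)) + 3892) + 10170 = ((9945/(-10974) - 46)*(-13434 + (-1/6*(-101) - 1/6*(-108))) + 3892) + 10170 = ((9945*(-1/10974) - 46)*(-13434 + (101/6 + 18)) + 3892) + 10170 = ((-3315/3658 - 46)*(-13434 + 209/6) + 3892) + 10170 = (-171583/3658*(-80395/6) + 3892) + 10170 = (13794415285/21948 + 3892) + 10170 = 13879836901/21948 + 10170 = 14103048061/21948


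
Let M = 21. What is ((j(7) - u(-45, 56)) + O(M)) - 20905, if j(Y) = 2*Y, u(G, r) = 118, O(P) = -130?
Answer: -21139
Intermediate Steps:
((j(7) - u(-45, 56)) + O(M)) - 20905 = ((2*7 - 1*118) - 130) - 20905 = ((14 - 118) - 130) - 20905 = (-104 - 130) - 20905 = -234 - 20905 = -21139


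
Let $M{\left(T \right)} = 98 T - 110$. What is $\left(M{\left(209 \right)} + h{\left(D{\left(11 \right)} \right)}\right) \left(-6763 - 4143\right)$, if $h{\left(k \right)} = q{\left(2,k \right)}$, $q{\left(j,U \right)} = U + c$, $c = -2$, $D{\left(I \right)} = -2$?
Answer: $-222133408$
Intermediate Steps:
$M{\left(T \right)} = -110 + 98 T$
$q{\left(j,U \right)} = -2 + U$ ($q{\left(j,U \right)} = U - 2 = -2 + U$)
$h{\left(k \right)} = -2 + k$
$\left(M{\left(209 \right)} + h{\left(D{\left(11 \right)} \right)}\right) \left(-6763 - 4143\right) = \left(\left(-110 + 98 \cdot 209\right) - 4\right) \left(-6763 - 4143\right) = \left(\left(-110 + 20482\right) - 4\right) \left(-10906\right) = \left(20372 - 4\right) \left(-10906\right) = 20368 \left(-10906\right) = -222133408$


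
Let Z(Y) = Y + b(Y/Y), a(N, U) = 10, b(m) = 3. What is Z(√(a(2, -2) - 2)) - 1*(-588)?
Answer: 591 + 2*√2 ≈ 593.83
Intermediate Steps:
Z(Y) = 3 + Y (Z(Y) = Y + 3 = 3 + Y)
Z(√(a(2, -2) - 2)) - 1*(-588) = (3 + √(10 - 2)) - 1*(-588) = (3 + √8) + 588 = (3 + 2*√2) + 588 = 591 + 2*√2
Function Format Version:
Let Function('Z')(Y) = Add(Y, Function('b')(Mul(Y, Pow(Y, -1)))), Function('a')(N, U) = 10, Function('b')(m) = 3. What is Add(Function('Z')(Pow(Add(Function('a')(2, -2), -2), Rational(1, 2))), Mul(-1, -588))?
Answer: Add(591, Mul(2, Pow(2, Rational(1, 2)))) ≈ 593.83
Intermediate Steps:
Function('Z')(Y) = Add(3, Y) (Function('Z')(Y) = Add(Y, 3) = Add(3, Y))
Add(Function('Z')(Pow(Add(Function('a')(2, -2), -2), Rational(1, 2))), Mul(-1, -588)) = Add(Add(3, Pow(Add(10, -2), Rational(1, 2))), Mul(-1, -588)) = Add(Add(3, Pow(8, Rational(1, 2))), 588) = Add(Add(3, Mul(2, Pow(2, Rational(1, 2)))), 588) = Add(591, Mul(2, Pow(2, Rational(1, 2))))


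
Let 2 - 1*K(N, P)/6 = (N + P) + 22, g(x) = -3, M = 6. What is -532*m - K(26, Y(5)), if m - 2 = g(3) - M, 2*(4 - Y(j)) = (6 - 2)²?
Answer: 3976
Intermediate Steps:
Y(j) = -4 (Y(j) = 4 - (6 - 2)²/2 = 4 - ½*4² = 4 - ½*16 = 4 - 8 = -4)
m = -7 (m = 2 + (-3 - 1*6) = 2 + (-3 - 6) = 2 - 9 = -7)
K(N, P) = -120 - 6*N - 6*P (K(N, P) = 12 - 6*((N + P) + 22) = 12 - 6*(22 + N + P) = 12 + (-132 - 6*N - 6*P) = -120 - 6*N - 6*P)
-532*m - K(26, Y(5)) = -532*(-7) - (-120 - 6*26 - 6*(-4)) = 3724 - (-120 - 156 + 24) = 3724 - 1*(-252) = 3724 + 252 = 3976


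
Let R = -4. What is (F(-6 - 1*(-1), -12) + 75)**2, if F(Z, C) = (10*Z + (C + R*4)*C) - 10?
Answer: 123201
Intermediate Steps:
F(Z, C) = -10 + 10*Z + C*(-16 + C) (F(Z, C) = (10*Z + (C - 4*4)*C) - 10 = (10*Z + (C - 16)*C) - 10 = (10*Z + (-16 + C)*C) - 10 = (10*Z + C*(-16 + C)) - 10 = -10 + 10*Z + C*(-16 + C))
(F(-6 - 1*(-1), -12) + 75)**2 = ((-10 + (-12)**2 - 16*(-12) + 10*(-6 - 1*(-1))) + 75)**2 = ((-10 + 144 + 192 + 10*(-6 + 1)) + 75)**2 = ((-10 + 144 + 192 + 10*(-5)) + 75)**2 = ((-10 + 144 + 192 - 50) + 75)**2 = (276 + 75)**2 = 351**2 = 123201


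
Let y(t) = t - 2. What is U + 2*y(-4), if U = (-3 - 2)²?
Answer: 13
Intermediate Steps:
y(t) = -2 + t
U = 25 (U = (-5)² = 25)
U + 2*y(-4) = 25 + 2*(-2 - 4) = 25 + 2*(-6) = 25 - 12 = 13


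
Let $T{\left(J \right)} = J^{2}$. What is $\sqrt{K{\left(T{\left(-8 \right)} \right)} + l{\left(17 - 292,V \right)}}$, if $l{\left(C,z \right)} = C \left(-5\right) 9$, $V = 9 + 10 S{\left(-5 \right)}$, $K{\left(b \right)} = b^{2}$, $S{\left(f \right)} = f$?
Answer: $\sqrt{16471} \approx 128.34$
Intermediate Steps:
$V = -41$ ($V = 9 + 10 \left(-5\right) = 9 - 50 = -41$)
$l{\left(C,z \right)} = - 45 C$ ($l{\left(C,z \right)} = - 5 C 9 = - 45 C$)
$\sqrt{K{\left(T{\left(-8 \right)} \right)} + l{\left(17 - 292,V \right)}} = \sqrt{\left(\left(-8\right)^{2}\right)^{2} - 45 \left(17 - 292\right)} = \sqrt{64^{2} - 45 \left(17 - 292\right)} = \sqrt{4096 - -12375} = \sqrt{4096 + 12375} = \sqrt{16471}$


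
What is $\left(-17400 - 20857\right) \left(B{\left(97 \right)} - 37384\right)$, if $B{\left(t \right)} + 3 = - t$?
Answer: $1434025388$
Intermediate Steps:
$B{\left(t \right)} = -3 - t$
$\left(-17400 - 20857\right) \left(B{\left(97 \right)} - 37384\right) = \left(-17400 - 20857\right) \left(\left(-3 - 97\right) - 37384\right) = - 38257 \left(\left(-3 - 97\right) - 37384\right) = - 38257 \left(-100 - 37384\right) = \left(-38257\right) \left(-37484\right) = 1434025388$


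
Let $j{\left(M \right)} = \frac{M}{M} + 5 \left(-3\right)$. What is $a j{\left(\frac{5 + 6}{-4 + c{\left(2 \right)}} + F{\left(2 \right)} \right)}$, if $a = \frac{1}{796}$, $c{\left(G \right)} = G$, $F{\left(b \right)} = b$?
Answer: $- \frac{7}{398} \approx -0.017588$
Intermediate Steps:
$a = \frac{1}{796} \approx 0.0012563$
$j{\left(M \right)} = -14$ ($j{\left(M \right)} = 1 - 15 = -14$)
$a j{\left(\frac{5 + 6}{-4 + c{\left(2 \right)}} + F{\left(2 \right)} \right)} = \frac{1}{796} \left(-14\right) = - \frac{7}{398}$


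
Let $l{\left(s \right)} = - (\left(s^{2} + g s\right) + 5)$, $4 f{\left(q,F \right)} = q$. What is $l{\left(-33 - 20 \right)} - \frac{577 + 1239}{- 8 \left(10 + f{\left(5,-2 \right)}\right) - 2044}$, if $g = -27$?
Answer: $- \frac{4528507}{1067} \approx -4244.1$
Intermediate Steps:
$f{\left(q,F \right)} = \frac{q}{4}$
$l{\left(s \right)} = -5 - s^{2} + 27 s$ ($l{\left(s \right)} = - (\left(s^{2} - 27 s\right) + 5) = - (5 + s^{2} - 27 s) = -5 - s^{2} + 27 s$)
$l{\left(-33 - 20 \right)} - \frac{577 + 1239}{- 8 \left(10 + f{\left(5,-2 \right)}\right) - 2044} = \left(-5 - \left(-33 - 20\right)^{2} + 27 \left(-33 - 20\right)\right) - \frac{577 + 1239}{- 8 \left(10 + \frac{1}{4} \cdot 5\right) - 2044} = \left(-5 - \left(-53\right)^{2} + 27 \left(-53\right)\right) - \frac{1816}{- 8 \left(10 + \frac{5}{4}\right) - 2044} = \left(-5 - 2809 - 1431\right) - \frac{1816}{\left(-8\right) \frac{45}{4} - 2044} = \left(-5 - 2809 - 1431\right) - \frac{1816}{-90 - 2044} = -4245 - \frac{1816}{-2134} = -4245 - 1816 \left(- \frac{1}{2134}\right) = -4245 - - \frac{908}{1067} = -4245 + \frac{908}{1067} = - \frac{4528507}{1067}$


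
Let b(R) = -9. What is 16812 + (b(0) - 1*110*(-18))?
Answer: 18783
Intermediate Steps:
16812 + (b(0) - 1*110*(-18)) = 16812 + (-9 - 1*110*(-18)) = 16812 + (-9 - 110*(-18)) = 16812 + (-9 + 1980) = 16812 + 1971 = 18783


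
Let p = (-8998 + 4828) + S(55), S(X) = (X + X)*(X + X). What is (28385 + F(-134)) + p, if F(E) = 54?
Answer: 36369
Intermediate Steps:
S(X) = 4*X² (S(X) = (2*X)*(2*X) = 4*X²)
p = 7930 (p = (-8998 + 4828) + 4*55² = -4170 + 4*3025 = -4170 + 12100 = 7930)
(28385 + F(-134)) + p = (28385 + 54) + 7930 = 28439 + 7930 = 36369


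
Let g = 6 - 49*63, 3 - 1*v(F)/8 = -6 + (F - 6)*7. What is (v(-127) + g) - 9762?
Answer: -5323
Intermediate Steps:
v(F) = 408 - 56*F (v(F) = 24 - 8*(-6 + (F - 6)*7) = 24 - 8*(-6 + (-6 + F)*7) = 24 - 8*(-6 + (-42 + 7*F)) = 24 - 8*(-48 + 7*F) = 24 + (384 - 56*F) = 408 - 56*F)
g = -3081 (g = 6 - 3087 = -3081)
(v(-127) + g) - 9762 = ((408 - 56*(-127)) - 3081) - 9762 = ((408 + 7112) - 3081) - 9762 = (7520 - 3081) - 9762 = 4439 - 9762 = -5323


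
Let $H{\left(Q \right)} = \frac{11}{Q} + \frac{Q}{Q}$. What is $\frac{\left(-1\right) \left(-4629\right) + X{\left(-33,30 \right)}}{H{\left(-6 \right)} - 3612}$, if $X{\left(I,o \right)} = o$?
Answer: $- \frac{27954}{21677} \approx -1.2896$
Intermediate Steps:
$H{\left(Q \right)} = 1 + \frac{11}{Q}$ ($H{\left(Q \right)} = \frac{11}{Q} + 1 = 1 + \frac{11}{Q}$)
$\frac{\left(-1\right) \left(-4629\right) + X{\left(-33,30 \right)}}{H{\left(-6 \right)} - 3612} = \frac{\left(-1\right) \left(-4629\right) + 30}{\frac{11 - 6}{-6} - 3612} = \frac{4629 + 30}{\left(- \frac{1}{6}\right) 5 - 3612} = \frac{4659}{- \frac{5}{6} - 3612} = \frac{4659}{- \frac{21677}{6}} = 4659 \left(- \frac{6}{21677}\right) = - \frac{27954}{21677}$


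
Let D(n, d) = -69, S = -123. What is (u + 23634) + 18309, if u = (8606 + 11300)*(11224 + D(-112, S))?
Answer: 222093373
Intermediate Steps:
u = 222051430 (u = (8606 + 11300)*(11224 - 69) = 19906*11155 = 222051430)
(u + 23634) + 18309 = (222051430 + 23634) + 18309 = 222075064 + 18309 = 222093373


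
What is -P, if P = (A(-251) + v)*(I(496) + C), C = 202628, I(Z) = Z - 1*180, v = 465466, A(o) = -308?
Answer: -94401025152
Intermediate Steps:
I(Z) = -180 + Z (I(Z) = Z - 180 = -180 + Z)
P = 94401025152 (P = (-308 + 465466)*((-180 + 496) + 202628) = 465158*(316 + 202628) = 465158*202944 = 94401025152)
-P = -1*94401025152 = -94401025152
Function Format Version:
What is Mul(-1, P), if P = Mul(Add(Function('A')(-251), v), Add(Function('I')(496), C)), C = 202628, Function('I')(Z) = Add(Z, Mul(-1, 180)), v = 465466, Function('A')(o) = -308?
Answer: -94401025152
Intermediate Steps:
Function('I')(Z) = Add(-180, Z) (Function('I')(Z) = Add(Z, -180) = Add(-180, Z))
P = 94401025152 (P = Mul(Add(-308, 465466), Add(Add(-180, 496), 202628)) = Mul(465158, Add(316, 202628)) = Mul(465158, 202944) = 94401025152)
Mul(-1, P) = Mul(-1, 94401025152) = -94401025152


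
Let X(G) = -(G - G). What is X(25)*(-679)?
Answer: 0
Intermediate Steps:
X(G) = 0 (X(G) = -1*0 = 0)
X(25)*(-679) = 0*(-679) = 0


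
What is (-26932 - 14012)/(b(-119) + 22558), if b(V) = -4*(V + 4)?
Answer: -20472/11509 ≈ -1.7788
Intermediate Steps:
b(V) = -16 - 4*V (b(V) = -4*(4 + V) = -16 - 4*V)
(-26932 - 14012)/(b(-119) + 22558) = (-26932 - 14012)/((-16 - 4*(-119)) + 22558) = -40944/((-16 + 476) + 22558) = -40944/(460 + 22558) = -40944/23018 = -40944*1/23018 = -20472/11509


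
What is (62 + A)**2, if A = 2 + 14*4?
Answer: 14400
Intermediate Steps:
A = 58 (A = 2 + 56 = 58)
(62 + A)**2 = (62 + 58)**2 = 120**2 = 14400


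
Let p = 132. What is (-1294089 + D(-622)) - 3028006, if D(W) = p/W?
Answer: -1344171611/311 ≈ -4.3221e+6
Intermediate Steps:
D(W) = 132/W
(-1294089 + D(-622)) - 3028006 = (-1294089 + 132/(-622)) - 3028006 = (-1294089 + 132*(-1/622)) - 3028006 = (-1294089 - 66/311) - 3028006 = -402461745/311 - 3028006 = -1344171611/311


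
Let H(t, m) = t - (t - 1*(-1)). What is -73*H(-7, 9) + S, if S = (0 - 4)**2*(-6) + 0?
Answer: -23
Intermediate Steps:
H(t, m) = -1 (H(t, m) = t - (t + 1) = t - (1 + t) = t + (-1 - t) = -1)
S = -96 (S = (-4)**2*(-6) + 0 = 16*(-6) + 0 = -96 + 0 = -96)
-73*H(-7, 9) + S = -73*(-1) - 96 = 73 - 96 = -23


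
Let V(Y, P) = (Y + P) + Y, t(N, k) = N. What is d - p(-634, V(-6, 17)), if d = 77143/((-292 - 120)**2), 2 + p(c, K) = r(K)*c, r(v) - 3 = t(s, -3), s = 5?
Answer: 861358199/169744 ≈ 5074.5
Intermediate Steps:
r(v) = 8 (r(v) = 3 + 5 = 8)
V(Y, P) = P + 2*Y (V(Y, P) = (P + Y) + Y = P + 2*Y)
p(c, K) = -2 + 8*c
d = 77143/169744 (d = 77143/((-412)**2) = 77143/169744 ≈ 0.45447)
d - p(-634, V(-6, 17)) = 77143/169744 - (-2 + 8*(-634)) = 77143/169744 - (-2 - 5072) = 77143/169744 - 1*(-5074) = 77143/169744 + 5074 = 861358199/169744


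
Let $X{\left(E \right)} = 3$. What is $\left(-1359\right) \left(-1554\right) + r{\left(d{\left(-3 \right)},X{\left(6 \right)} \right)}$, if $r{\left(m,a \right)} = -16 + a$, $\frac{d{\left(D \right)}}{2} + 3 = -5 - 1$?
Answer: $2111873$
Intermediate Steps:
$d{\left(D \right)} = -18$ ($d{\left(D \right)} = -6 + 2 \left(-5 - 1\right) = -6 + 2 \left(-6\right) = -6 - 12 = -18$)
$\left(-1359\right) \left(-1554\right) + r{\left(d{\left(-3 \right)},X{\left(6 \right)} \right)} = \left(-1359\right) \left(-1554\right) + \left(-16 + 3\right) = 2111886 - 13 = 2111873$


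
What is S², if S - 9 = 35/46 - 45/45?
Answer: 162409/2116 ≈ 76.753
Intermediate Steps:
S = 403/46 (S = 9 + (35/46 - 45/45) = 9 + (35*(1/46) - 45*1/45) = 9 + (35/46 - 1) = 9 - 11/46 = 403/46 ≈ 8.7609)
S² = (403/46)² = 162409/2116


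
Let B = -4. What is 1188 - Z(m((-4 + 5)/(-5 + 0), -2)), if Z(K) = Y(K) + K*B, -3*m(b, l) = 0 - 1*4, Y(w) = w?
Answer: 1192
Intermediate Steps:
m(b, l) = 4/3 (m(b, l) = -(0 - 1*4)/3 = -(0 - 4)/3 = -1/3*(-4) = 4/3)
Z(K) = -3*K (Z(K) = K + K*(-4) = K - 4*K = -3*K)
1188 - Z(m((-4 + 5)/(-5 + 0), -2)) = 1188 - (-3)*4/3 = 1188 - 1*(-4) = 1188 + 4 = 1192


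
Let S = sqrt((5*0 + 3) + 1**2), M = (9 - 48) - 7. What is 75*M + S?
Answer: -3448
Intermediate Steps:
M = -46 (M = -39 - 7 = -46)
S = 2 (S = sqrt((0 + 3) + 1) = sqrt(3 + 1) = sqrt(4) = 2)
75*M + S = 75*(-46) + 2 = -3450 + 2 = -3448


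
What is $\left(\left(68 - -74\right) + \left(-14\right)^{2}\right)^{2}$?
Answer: $114244$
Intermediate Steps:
$\left(\left(68 - -74\right) + \left(-14\right)^{2}\right)^{2} = \left(\left(68 + 74\right) + 196\right)^{2} = \left(142 + 196\right)^{2} = 338^{2} = 114244$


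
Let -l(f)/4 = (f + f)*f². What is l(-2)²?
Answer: 4096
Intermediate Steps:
l(f) = -8*f³ (l(f) = -4*(f + f)*f² = -4*2*f*f² = -8*f³)
l(-2)² = (-8*(-2)³)² = (-8*(-8))² = 64² = 4096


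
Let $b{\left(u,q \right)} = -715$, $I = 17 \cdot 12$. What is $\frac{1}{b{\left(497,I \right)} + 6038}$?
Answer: $\frac{1}{5323} \approx 0.00018786$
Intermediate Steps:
$I = 204$
$\frac{1}{b{\left(497,I \right)} + 6038} = \frac{1}{-715 + 6038} = \frac{1}{5323}$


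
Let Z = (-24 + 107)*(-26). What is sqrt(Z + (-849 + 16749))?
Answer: sqrt(13742) ≈ 117.23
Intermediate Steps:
Z = -2158 (Z = 83*(-26) = -2158)
sqrt(Z + (-849 + 16749)) = sqrt(-2158 + (-849 + 16749)) = sqrt(-2158 + 15900) = sqrt(13742)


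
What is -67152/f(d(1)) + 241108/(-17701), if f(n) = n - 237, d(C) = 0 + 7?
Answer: 566601356/2035615 ≈ 278.34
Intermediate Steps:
d(C) = 7
f(n) = -237 + n
-67152/f(d(1)) + 241108/(-17701) = -67152/(-237 + 7) + 241108/(-17701) = -67152/(-230) + 241108*(-1/17701) = -67152*(-1/230) - 241108/17701 = 33576/115 - 241108/17701 = 566601356/2035615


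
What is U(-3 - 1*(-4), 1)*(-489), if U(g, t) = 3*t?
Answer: -1467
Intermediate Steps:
U(-3 - 1*(-4), 1)*(-489) = (3*1)*(-489) = 3*(-489) = -1467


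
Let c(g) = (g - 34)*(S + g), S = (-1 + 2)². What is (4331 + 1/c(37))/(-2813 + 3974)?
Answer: 493735/132354 ≈ 3.7304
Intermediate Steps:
S = 1 (S = 1² = 1)
c(g) = (1 + g)*(-34 + g) (c(g) = (g - 34)*(1 + g) = (-34 + g)*(1 + g) = (1 + g)*(-34 + g))
(4331 + 1/c(37))/(-2813 + 3974) = (4331 + 1/(-34 + 37² - 33*37))/(-2813 + 3974) = (4331 + 1/(-34 + 1369 - 1221))/1161 = (4331 + 1/114)*(1/1161) = (493735/114)*(1/1161) = 493735/132354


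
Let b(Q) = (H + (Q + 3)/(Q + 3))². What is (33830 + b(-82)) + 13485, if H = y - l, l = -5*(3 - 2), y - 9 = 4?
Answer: 47676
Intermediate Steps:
y = 13 (y = 9 + 4 = 13)
l = -5 (l = -5*1 = -5)
H = 18 (H = 13 - 1*(-5) = 13 + 5 = 18)
b(Q) = 361 (b(Q) = (18 + (Q + 3)/(Q + 3))² = (18 + (3 + Q)/(3 + Q))² = (18 + 1)² = 19² = 361)
(33830 + b(-82)) + 13485 = (33830 + 361) + 13485 = 34191 + 13485 = 47676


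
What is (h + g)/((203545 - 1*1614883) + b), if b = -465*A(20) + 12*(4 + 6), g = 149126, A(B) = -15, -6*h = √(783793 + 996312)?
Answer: -149126/1404243 + √1780105/8425458 ≈ -0.10604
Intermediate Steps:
h = -√1780105/6 (h = -√(783793 + 996312)/6 = -√1780105/6 ≈ -222.37)
b = 7095 (b = -465*(-15) + 12*(4 + 6) = 6975 + 12*10 = 6975 + 120 = 7095)
(h + g)/((203545 - 1*1614883) + b) = (-√1780105/6 + 149126)/((203545 - 1*1614883) + 7095) = (149126 - √1780105/6)/((203545 - 1614883) + 7095) = (149126 - √1780105/6)/(-1411338 + 7095) = (149126 - √1780105/6)/(-1404243) = (149126 - √1780105/6)*(-1/1404243) = -149126/1404243 + √1780105/8425458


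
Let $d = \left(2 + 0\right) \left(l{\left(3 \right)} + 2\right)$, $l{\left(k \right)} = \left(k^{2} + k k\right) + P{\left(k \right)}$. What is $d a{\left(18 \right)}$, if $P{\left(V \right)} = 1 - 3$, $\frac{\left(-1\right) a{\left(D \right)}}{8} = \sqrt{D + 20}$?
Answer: $- 288 \sqrt{38} \approx -1775.4$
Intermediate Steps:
$a{\left(D \right)} = - 8 \sqrt{20 + D}$ ($a{\left(D \right)} = - 8 \sqrt{D + 20} = - 8 \sqrt{20 + D}$)
$P{\left(V \right)} = -2$ ($P{\left(V \right)} = 1 - 3 = -2$)
$l{\left(k \right)} = -2 + 2 k^{2}$ ($l{\left(k \right)} = \left(k^{2} + k k\right) - 2 = \left(k^{2} + k^{2}\right) - 2 = 2 k^{2} - 2 = -2 + 2 k^{2}$)
$d = 36$ ($d = \left(2 + 0\right) \left(\left(-2 + 2 \cdot 3^{2}\right) + 2\right) = 2 \left(\left(-2 + 2 \cdot 9\right) + 2\right) = 2 \left(\left(-2 + 18\right) + 2\right) = 2 \left(16 + 2\right) = 2 \cdot 18 = 36$)
$d a{\left(18 \right)} = 36 \left(- 8 \sqrt{20 + 18}\right) = 36 \left(- 8 \sqrt{38}\right) = - 288 \sqrt{38}$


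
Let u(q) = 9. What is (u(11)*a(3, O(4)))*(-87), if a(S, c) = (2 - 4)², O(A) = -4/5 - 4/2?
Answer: -3132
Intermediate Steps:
O(A) = -14/5 (O(A) = -4*⅕ - 4*½ = -⅘ - 2 = -14/5)
a(S, c) = 4 (a(S, c) = (-2)² = 4)
(u(11)*a(3, O(4)))*(-87) = (9*4)*(-87) = 36*(-87) = -3132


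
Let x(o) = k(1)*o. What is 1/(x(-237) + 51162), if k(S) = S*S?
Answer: 1/50925 ≈ 1.9637e-5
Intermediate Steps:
k(S) = S²
x(o) = o (x(o) = 1²*o = 1*o = o)
1/(x(-237) + 51162) = 1/(-237 + 51162) = 1/50925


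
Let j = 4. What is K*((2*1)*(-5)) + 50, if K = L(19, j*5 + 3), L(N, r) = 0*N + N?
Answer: -140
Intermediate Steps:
L(N, r) = N (L(N, r) = 0 + N = N)
K = 19
K*((2*1)*(-5)) + 50 = 19*((2*1)*(-5)) + 50 = 19*(2*(-5)) + 50 = 19*(-10) + 50 = -190 + 50 = -140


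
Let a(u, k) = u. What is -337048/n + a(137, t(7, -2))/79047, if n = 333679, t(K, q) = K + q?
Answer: -26596919233/26376323913 ≈ -1.0084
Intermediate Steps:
-337048/n + a(137, t(7, -2))/79047 = -337048/333679 + 137/79047 = -26596919233/26376323913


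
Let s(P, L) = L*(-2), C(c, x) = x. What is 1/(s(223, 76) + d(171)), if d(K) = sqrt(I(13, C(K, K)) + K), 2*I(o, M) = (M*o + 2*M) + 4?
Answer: -304/43297 - sqrt(5822)/43297 ≈ -0.0087836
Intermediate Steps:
I(o, M) = 2 + M + M*o/2 (I(o, M) = ((M*o + 2*M) + 4)/2 = ((2*M + M*o) + 4)/2 = (4 + 2*M + M*o)/2 = 2 + M + M*o/2)
s(P, L) = -2*L
d(K) = sqrt(2 + 17*K/2) (d(K) = sqrt((2 + K + (1/2)*K*13) + K) = sqrt((2 + K + 13*K/2) + K) = sqrt((2 + 15*K/2) + K) = sqrt(2 + 17*K/2))
1/(s(223, 76) + d(171)) = 1/(-2*76 + sqrt(8 + 34*171)/2) = 1/(-152 + sqrt(8 + 5814)/2) = 1/(-152 + sqrt(5822)/2)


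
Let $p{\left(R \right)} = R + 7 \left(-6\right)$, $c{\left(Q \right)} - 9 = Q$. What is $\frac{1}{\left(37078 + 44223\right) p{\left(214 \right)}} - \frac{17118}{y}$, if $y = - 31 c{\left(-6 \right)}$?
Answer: $\frac{79791403063}{433496932} \approx 184.06$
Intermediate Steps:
$c{\left(Q \right)} = 9 + Q$
$p{\left(R \right)} = -42 + R$ ($p{\left(R \right)} = R - 42 = -42 + R$)
$y = -93$ ($y = - 31 \left(9 - 6\right) = \left(-31\right) 3 = -93$)
$\frac{1}{\left(37078 + 44223\right) p{\left(214 \right)}} - \frac{17118}{y} = \frac{1}{\left(37078 + 44223\right) \left(-42 + 214\right)} - \frac{17118}{-93} = \frac{1}{81301 \cdot 172} - - \frac{5706}{31} = \frac{1}{81301} \cdot \frac{1}{172} + \frac{5706}{31} = \frac{1}{13983772} + \frac{5706}{31} = \frac{79791403063}{433496932}$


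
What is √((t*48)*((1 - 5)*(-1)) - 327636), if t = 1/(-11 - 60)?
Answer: 2*I*√412906677/71 ≈ 572.4*I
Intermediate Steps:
t = -1/71 (t = 1/(-71) = -1/71 ≈ -0.014085)
√((t*48)*((1 - 5)*(-1)) - 327636) = √((-1/71*48)*((1 - 5)*(-1)) - 327636) = √(-(-192)*(-1)/71 - 327636) = √(-48/71*4 - 327636) = √(-192/71 - 327636) = √(-23262348/71) = 2*I*√412906677/71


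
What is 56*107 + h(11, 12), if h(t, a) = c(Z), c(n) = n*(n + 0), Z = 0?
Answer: 5992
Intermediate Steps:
c(n) = n² (c(n) = n*n = n²)
h(t, a) = 0 (h(t, a) = 0² = 0)
56*107 + h(11, 12) = 56*107 + 0 = 5992 + 0 = 5992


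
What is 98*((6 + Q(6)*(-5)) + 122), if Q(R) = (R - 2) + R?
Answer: 7644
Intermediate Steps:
Q(R) = -2 + 2*R (Q(R) = (-2 + R) + R = -2 + 2*R)
98*((6 + Q(6)*(-5)) + 122) = 98*((6 + (-2 + 2*6)*(-5)) + 122) = 98*((6 + (-2 + 12)*(-5)) + 122) = 98*((6 + 10*(-5)) + 122) = 98*((6 - 50) + 122) = 98*(-44 + 122) = 98*78 = 7644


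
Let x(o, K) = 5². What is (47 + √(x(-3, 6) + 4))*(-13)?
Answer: -611 - 13*√29 ≈ -681.01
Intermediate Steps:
x(o, K) = 25
(47 + √(x(-3, 6) + 4))*(-13) = (47 + √(25 + 4))*(-13) = (47 + √29)*(-13) = -611 - 13*√29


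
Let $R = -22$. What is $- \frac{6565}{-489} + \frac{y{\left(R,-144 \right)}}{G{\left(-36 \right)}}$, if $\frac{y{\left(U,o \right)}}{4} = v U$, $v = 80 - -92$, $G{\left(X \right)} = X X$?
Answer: $\frac{23057}{13203} \approx 1.7463$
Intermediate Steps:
$G{\left(X \right)} = X^{2}$
$v = 172$ ($v = 80 + 92 = 172$)
$y{\left(U,o \right)} = 688 U$ ($y{\left(U,o \right)} = 4 \cdot 172 U = 688 U$)
$- \frac{6565}{-489} + \frac{y{\left(R,-144 \right)}}{G{\left(-36 \right)}} = - \frac{6565}{-489} + \frac{688 \left(-22\right)}{\left(-36\right)^{2}} = \left(-6565\right) \left(- \frac{1}{489}\right) - \frac{15136}{1296} = \frac{6565}{489} - \frac{946}{81} = \frac{23057}{13203}$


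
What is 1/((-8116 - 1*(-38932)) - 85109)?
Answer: -1/54293 ≈ -1.8419e-5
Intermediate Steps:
1/((-8116 - 1*(-38932)) - 85109) = 1/((-8116 + 38932) - 85109) = 1/(30816 - 85109) = 1/(-54293) = -1/54293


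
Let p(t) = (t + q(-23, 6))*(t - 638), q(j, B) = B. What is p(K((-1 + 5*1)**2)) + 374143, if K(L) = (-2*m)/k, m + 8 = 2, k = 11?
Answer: 44724835/121 ≈ 3.6963e+5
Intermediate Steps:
m = -6 (m = -8 + 2 = -6)
K(L) = 12/11 (K(L) = -2*(-6)/11 = 12*(1/11) = 12/11)
p(t) = (-638 + t)*(6 + t) (p(t) = (t + 6)*(t - 638) = (6 + t)*(-638 + t) = (-638 + t)*(6 + t))
p(K((-1 + 5*1)**2)) + 374143 = (-3828 + (12/11)**2 - 632*12/11) + 374143 = (-3828 + 144/121 - 7584/11) + 374143 = -546468/121 + 374143 = 44724835/121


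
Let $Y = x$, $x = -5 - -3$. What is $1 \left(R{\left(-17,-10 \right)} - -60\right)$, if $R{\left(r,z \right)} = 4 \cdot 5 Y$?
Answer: $20$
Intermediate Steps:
$x = -2$ ($x = -5 + 3 = -2$)
$Y = -2$
$R{\left(r,z \right)} = -40$ ($R{\left(r,z \right)} = 4 \cdot 5 \left(-2\right) = 20 \left(-2\right) = -40$)
$1 \left(R{\left(-17,-10 \right)} - -60\right) = 1 \left(-40 - -60\right) = 1 \left(-40 + 60\right) = 1 \cdot 20 = 20$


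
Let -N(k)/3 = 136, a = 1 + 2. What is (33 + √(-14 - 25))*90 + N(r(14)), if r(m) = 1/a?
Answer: 2562 + 90*I*√39 ≈ 2562.0 + 562.05*I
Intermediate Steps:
a = 3
r(m) = ⅓ (r(m) = 1/3 = ⅓)
N(k) = -408 (N(k) = -3*136 = -408)
(33 + √(-14 - 25))*90 + N(r(14)) = (33 + √(-14 - 25))*90 - 408 = (33 + √(-39))*90 - 408 = (33 + I*√39)*90 - 408 = (2970 + 90*I*√39) - 408 = 2562 + 90*I*√39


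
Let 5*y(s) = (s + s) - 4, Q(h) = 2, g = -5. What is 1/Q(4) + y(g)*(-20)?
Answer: 113/2 ≈ 56.500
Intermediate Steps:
y(s) = -⅘ + 2*s/5 (y(s) = ((s + s) - 4)/5 = (2*s - 4)/5 = (-4 + 2*s)/5 = -⅘ + 2*s/5)
1/Q(4) + y(g)*(-20) = 1/2 + (-⅘ + (⅖)*(-5))*(-20) = ½ + (-⅘ - 2)*(-20) = ½ - 14/5*(-20) = ½ + 56 = 113/2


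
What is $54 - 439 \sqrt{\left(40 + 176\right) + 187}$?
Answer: $54 - 439 \sqrt{403} \approx -8758.9$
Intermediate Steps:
$54 - 439 \sqrt{\left(40 + 176\right) + 187} = 54 - 439 \sqrt{216 + 187} = 54 - 439 \sqrt{403}$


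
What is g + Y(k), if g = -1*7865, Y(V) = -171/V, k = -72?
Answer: -62901/8 ≈ -7862.6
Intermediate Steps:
g = -7865
g + Y(k) = -7865 - 171/(-72) = -7865 - 171*(-1/72) = -7865 + 19/8 = -62901/8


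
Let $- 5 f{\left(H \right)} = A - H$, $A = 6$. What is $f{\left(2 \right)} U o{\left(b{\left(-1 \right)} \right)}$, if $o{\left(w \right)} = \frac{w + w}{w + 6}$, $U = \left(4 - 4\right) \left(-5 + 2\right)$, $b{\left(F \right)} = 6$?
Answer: $0$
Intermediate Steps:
$f{\left(H \right)} = - \frac{6}{5} + \frac{H}{5}$ ($f{\left(H \right)} = - \frac{6 - H}{5} = - \frac{6}{5} + \frac{H}{5}$)
$U = 0$ ($U = 0 \left(-3\right) = 0$)
$o{\left(w \right)} = \frac{2 w}{6 + w}$
$f{\left(2 \right)} U o{\left(b{\left(-1 \right)} \right)} = \left(- \frac{6}{5} + \frac{1}{5} \cdot 2\right) 0 \cdot 2 \cdot 6 \frac{1}{6 + 6} = \left(- \frac{6}{5} + \frac{2}{5}\right) 0 \cdot 2 \cdot 6 \cdot \frac{1}{12} = \left(- \frac{4}{5}\right) 0 \cdot 2 \cdot 6 \cdot \frac{1}{12} = 0 \cdot 1 = 0$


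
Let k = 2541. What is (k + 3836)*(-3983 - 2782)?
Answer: -43140405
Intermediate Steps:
(k + 3836)*(-3983 - 2782) = (2541 + 3836)*(-3983 - 2782) = 6377*(-6765) = -43140405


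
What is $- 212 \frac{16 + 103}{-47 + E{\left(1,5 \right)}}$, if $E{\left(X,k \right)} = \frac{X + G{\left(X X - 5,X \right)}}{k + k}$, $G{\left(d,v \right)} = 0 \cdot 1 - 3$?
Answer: $\frac{31535}{59} \approx 534.49$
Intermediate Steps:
$G{\left(d,v \right)} = -3$ ($G{\left(d,v \right)} = 0 - 3 = -3$)
$E{\left(X,k \right)} = \frac{-3 + X}{2 k}$ ($E{\left(X,k \right)} = \frac{X - 3}{k + k} = \frac{-3 + X}{2 k}$)
$- 212 \frac{16 + 103}{-47 + E{\left(1,5 \right)}} = - 212 \frac{16 + 103}{-47 + \frac{-3 + 1}{2 \cdot 5}} = - 212 \frac{119}{-47 + \frac{1}{2} \cdot \frac{1}{5} \left(-2\right)} = - 212 \frac{119}{-47 - \frac{1}{5}} = - 212 \frac{119}{- \frac{236}{5}} = - 212 \cdot 119 \left(- \frac{5}{236}\right) = \left(-212\right) \left(- \frac{595}{236}\right) = \frac{31535}{59}$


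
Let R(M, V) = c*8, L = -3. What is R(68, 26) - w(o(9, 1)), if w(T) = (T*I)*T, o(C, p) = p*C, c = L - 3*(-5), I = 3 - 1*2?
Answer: 15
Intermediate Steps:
I = 1 (I = 3 - 2 = 1)
c = 12 (c = -3 - 3*(-5) = -3 + 15 = 12)
o(C, p) = C*p
R(M, V) = 96 (R(M, V) = 12*8 = 96)
w(T) = T² (w(T) = (T*1)*T = T*T = T²)
R(68, 26) - w(o(9, 1)) = 96 - (9*1)² = 96 - 1*9² = 96 - 1*81 = 96 - 81 = 15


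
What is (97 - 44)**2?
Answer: 2809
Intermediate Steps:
(97 - 44)**2 = 53**2 = 2809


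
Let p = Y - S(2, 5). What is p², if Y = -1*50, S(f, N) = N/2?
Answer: 11025/4 ≈ 2756.3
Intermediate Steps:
S(f, N) = N/2 (S(f, N) = N*(½) = N/2)
Y = -50
p = -105/2 (p = -50 - 5/2 = -105/2 ≈ -52.500)
p² = (-105/2)² = 11025/4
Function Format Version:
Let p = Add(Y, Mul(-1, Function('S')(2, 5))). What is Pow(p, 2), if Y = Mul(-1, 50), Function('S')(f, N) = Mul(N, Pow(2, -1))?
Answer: Rational(11025, 4) ≈ 2756.3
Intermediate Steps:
Function('S')(f, N) = Mul(Rational(1, 2), N) (Function('S')(f, N) = Mul(N, Rational(1, 2)) = Mul(Rational(1, 2), N))
Y = -50
p = Rational(-105, 2) (p = Add(-50, Mul(-1, Mul(Rational(1, 2), 5))) = Add(-50, Mul(-1, Rational(5, 2))) = Add(-50, Rational(-5, 2)) = Rational(-105, 2) ≈ -52.500)
Pow(p, 2) = Pow(Rational(-105, 2), 2) = Rational(11025, 4)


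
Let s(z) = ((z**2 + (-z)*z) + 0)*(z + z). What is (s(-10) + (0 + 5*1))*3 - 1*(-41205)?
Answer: 41220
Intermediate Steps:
s(z) = 0 (s(z) = ((z**2 - z**2) + 0)*(2*z) = (0 + 0)*(2*z) = 0*(2*z) = 0)
(s(-10) + (0 + 5*1))*3 - 1*(-41205) = (0 + (0 + 5*1))*3 - 1*(-41205) = (0 + (0 + 5))*3 + 41205 = (0 + 5)*3 + 41205 = 5*3 + 41205 = 15 + 41205 = 41220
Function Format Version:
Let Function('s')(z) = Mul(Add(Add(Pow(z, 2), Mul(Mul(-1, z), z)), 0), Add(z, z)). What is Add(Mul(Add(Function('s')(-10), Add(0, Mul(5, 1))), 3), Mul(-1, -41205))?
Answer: 41220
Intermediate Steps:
Function('s')(z) = 0 (Function('s')(z) = Mul(Add(Add(Pow(z, 2), Mul(-1, Pow(z, 2))), 0), Mul(2, z)) = Mul(Add(0, 0), Mul(2, z)) = Mul(0, Mul(2, z)) = 0)
Add(Mul(Add(Function('s')(-10), Add(0, Mul(5, 1))), 3), Mul(-1, -41205)) = Add(Mul(Add(0, Add(0, Mul(5, 1))), 3), Mul(-1, -41205)) = Add(Mul(Add(0, Add(0, 5)), 3), 41205) = Add(Mul(Add(0, 5), 3), 41205) = Add(Mul(5, 3), 41205) = Add(15, 41205) = 41220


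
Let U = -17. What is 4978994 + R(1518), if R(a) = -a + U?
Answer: 4977459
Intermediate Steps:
R(a) = -17 - a (R(a) = -a - 17 = -17 - a)
4978994 + R(1518) = 4978994 + (-17 - 1*1518) = 4978994 + (-17 - 1518) = 4978994 - 1535 = 4977459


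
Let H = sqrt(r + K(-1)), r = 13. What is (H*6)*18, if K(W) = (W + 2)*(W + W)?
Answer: 108*sqrt(11) ≈ 358.20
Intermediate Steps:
K(W) = 2*W*(2 + W) (K(W) = (2 + W)*(2*W) = 2*W*(2 + W))
H = sqrt(11) (H = sqrt(13 + 2*(-1)*(2 - 1)) = sqrt(13 + 2*(-1)*1) = sqrt(13 - 2) = sqrt(11) ≈ 3.3166)
(H*6)*18 = (sqrt(11)*6)*18 = (6*sqrt(11))*18 = 108*sqrt(11)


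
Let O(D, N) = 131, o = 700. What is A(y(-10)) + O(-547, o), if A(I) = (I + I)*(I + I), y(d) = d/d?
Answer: 135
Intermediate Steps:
y(d) = 1
A(I) = 4*I**2 (A(I) = (2*I)*(2*I) = 4*I**2)
A(y(-10)) + O(-547, o) = 4*1**2 + 131 = 4*1 + 131 = 4 + 131 = 135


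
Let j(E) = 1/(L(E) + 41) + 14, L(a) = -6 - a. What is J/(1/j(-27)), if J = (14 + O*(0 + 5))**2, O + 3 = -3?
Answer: 111232/31 ≈ 3588.1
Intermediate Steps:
O = -6 (O = -3 - 3 = -6)
J = 256 (J = (14 - 6*(0 + 5))**2 = (14 - 6*5)**2 = (14 - 30)**2 = (-16)**2 = 256)
j(E) = 14 + 1/(35 - E) (j(E) = 1/((-6 - E) + 41) + 14 = 1/(35 - E) + 14 = 14 + 1/(35 - E))
J/(1/j(-27)) = 256/(1/((-491 + 14*(-27))/(-35 - 27))) = 256/(1/((-491 - 378)/(-62))) = 256/(1/(-1/62*(-869))) = 256/(1/(869/62)) = 256/(62/869) = 256*(869/62) = 111232/31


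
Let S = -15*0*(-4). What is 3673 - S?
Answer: 3673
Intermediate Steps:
S = 0 (S = 0*(-4) = 0)
3673 - S = 3673 - 1*0 = 3673 + 0 = 3673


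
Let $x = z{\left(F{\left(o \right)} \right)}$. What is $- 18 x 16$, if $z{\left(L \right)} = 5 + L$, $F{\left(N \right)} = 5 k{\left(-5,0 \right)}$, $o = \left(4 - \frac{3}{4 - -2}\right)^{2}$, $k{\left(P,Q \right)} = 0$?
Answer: $-1440$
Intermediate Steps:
$o = \frac{49}{4}$ ($o = \left(4 - \frac{3}{4 + 2}\right)^{2} = \left(4 - \frac{3}{6}\right)^{2} = \left(4 - \frac{1}{2}\right)^{2} = \left(\frac{7}{2}\right)^{2} = \frac{49}{4} \approx 12.25$)
$F{\left(N \right)} = 0$ ($F{\left(N \right)} = 5 \cdot 0 = 0$)
$x = 5$ ($x = 5 + 0 = 5$)
$- 18 x 16 = \left(-18\right) 5 \cdot 16 = \left(-90\right) 16 = -1440$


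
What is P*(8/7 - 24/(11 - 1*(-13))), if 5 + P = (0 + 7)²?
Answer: 44/7 ≈ 6.2857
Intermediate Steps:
P = 44 (P = -5 + (0 + 7)² = -5 + 7² = -5 + 49 = 44)
P*(8/7 - 24/(11 - 1*(-13))) = 44*(8/7 - 24/(11 - 1*(-13))) = 44*(8*(⅐) - 24/(11 + 13)) = 44*(8/7 - 24/24) = 44*(8/7 - 24*1/24) = 44*(8/7 - 1) = 44*(⅐) = 44/7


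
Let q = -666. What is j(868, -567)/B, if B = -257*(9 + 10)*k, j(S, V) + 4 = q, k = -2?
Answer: -335/4883 ≈ -0.068605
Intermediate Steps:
j(S, V) = -670 (j(S, V) = -4 - 666 = -670)
B = 9766 (B = -257*(9 + 10)*(-2) = -4883*(-2) = -257*(-38) = 9766)
j(868, -567)/B = -670/9766 = -670*1/9766 = -335/4883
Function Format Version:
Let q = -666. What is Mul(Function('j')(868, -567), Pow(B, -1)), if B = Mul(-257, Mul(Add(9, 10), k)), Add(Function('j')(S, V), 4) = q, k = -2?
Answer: Rational(-335, 4883) ≈ -0.068605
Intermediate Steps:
Function('j')(S, V) = -670 (Function('j')(S, V) = Add(-4, -666) = -670)
B = 9766 (B = Mul(-257, Mul(Add(9, 10), -2)) = Mul(-257, Mul(19, -2)) = Mul(-257, -38) = 9766)
Mul(Function('j')(868, -567), Pow(B, -1)) = Mul(-670, Pow(9766, -1)) = Mul(-670, Rational(1, 9766)) = Rational(-335, 4883)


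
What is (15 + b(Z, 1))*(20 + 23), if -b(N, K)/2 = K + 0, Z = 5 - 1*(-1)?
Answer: 559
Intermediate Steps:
Z = 6 (Z = 5 + 1 = 6)
b(N, K) = -2*K (b(N, K) = -2*(K + 0) = -2*K)
(15 + b(Z, 1))*(20 + 23) = (15 - 2*1)*(20 + 23) = (15 - 2)*43 = 13*43 = 559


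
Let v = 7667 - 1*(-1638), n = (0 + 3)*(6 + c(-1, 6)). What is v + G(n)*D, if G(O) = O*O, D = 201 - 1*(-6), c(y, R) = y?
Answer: 55880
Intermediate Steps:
D = 207 (D = 201 + 6 = 207)
n = 15 (n = (0 + 3)*(6 - 1) = 3*5 = 15)
G(O) = O**2
v = 9305 (v = 7667 + 1638 = 9305)
v + G(n)*D = 9305 + 15**2*207 = 9305 + 225*207 = 9305 + 46575 = 55880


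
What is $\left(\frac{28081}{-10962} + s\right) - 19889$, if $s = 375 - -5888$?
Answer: $- \frac{149396293}{10962} \approx -13629.0$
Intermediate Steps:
$s = 6263$ ($s = 375 + 5888 = 6263$)
$\left(\frac{28081}{-10962} + s\right) - 19889 = \left(\frac{28081}{-10962} + 6263\right) - 19889 = \left(28081 \left(- \frac{1}{10962}\right) + 6263\right) - 19889 = \left(- \frac{28081}{10962} + 6263\right) - 19889 = \frac{68626925}{10962} - 19889 = - \frac{149396293}{10962}$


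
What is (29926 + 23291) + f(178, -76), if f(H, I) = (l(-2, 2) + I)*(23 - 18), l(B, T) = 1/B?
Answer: 105669/2 ≈ 52835.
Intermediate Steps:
f(H, I) = -5/2 + 5*I (f(H, I) = (1/(-2) + I)*(23 - 18) = (-½ + I)*5 = -5/2 + 5*I)
(29926 + 23291) + f(178, -76) = (29926 + 23291) + (-5/2 + 5*(-76)) = 53217 + (-5/2 - 380) = 53217 - 765/2 = 105669/2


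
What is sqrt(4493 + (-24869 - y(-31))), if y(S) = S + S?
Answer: I*sqrt(20314) ≈ 142.53*I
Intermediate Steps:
y(S) = 2*S
sqrt(4493 + (-24869 - y(-31))) = sqrt(4493 + (-24869 - 2*(-31))) = sqrt(4493 + (-24869 - 1*(-62))) = sqrt(4493 + (-24869 + 62)) = sqrt(4493 - 24807) = sqrt(-20314) = I*sqrt(20314)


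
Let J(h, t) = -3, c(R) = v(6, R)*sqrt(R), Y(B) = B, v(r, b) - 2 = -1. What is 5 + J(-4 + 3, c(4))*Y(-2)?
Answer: 11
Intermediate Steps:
v(r, b) = 1 (v(r, b) = 2 - 1 = 1)
c(R) = sqrt(R) (c(R) = 1*sqrt(R) = sqrt(R))
5 + J(-4 + 3, c(4))*Y(-2) = 5 - 3*(-2) = 5 + 6 = 11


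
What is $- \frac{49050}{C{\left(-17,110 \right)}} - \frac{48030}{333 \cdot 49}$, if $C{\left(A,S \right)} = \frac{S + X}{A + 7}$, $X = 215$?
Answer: $\frac{106505050}{70707} \approx 1506.3$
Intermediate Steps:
$C{\left(A,S \right)} = \frac{215 + S}{7 + A}$ ($C{\left(A,S \right)} = \frac{S + 215}{A + 7} = \frac{215 + S}{7 + A}$)
$- \frac{49050}{C{\left(-17,110 \right)}} - \frac{48030}{333 \cdot 49} = - \frac{49050}{\frac{1}{7 - 17} \left(215 + 110\right)} - \frac{48030}{333 \cdot 49} = - \frac{49050}{\frac{1}{-10} \cdot 325} - \frac{48030}{16317} = - \frac{49050}{\left(- \frac{1}{10}\right) 325} - \frac{16010}{5439} = - \frac{49050}{- \frac{65}{2}} - \frac{16010}{5439} = \left(-49050\right) \left(- \frac{2}{65}\right) - \frac{16010}{5439} = \frac{19620}{13} - \frac{16010}{5439} = \frac{106505050}{70707}$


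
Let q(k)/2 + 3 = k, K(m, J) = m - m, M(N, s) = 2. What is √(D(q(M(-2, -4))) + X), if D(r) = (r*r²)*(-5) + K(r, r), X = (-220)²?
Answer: 2*√12110 ≈ 220.09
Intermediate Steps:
K(m, J) = 0
q(k) = -6 + 2*k
X = 48400
D(r) = -5*r³ (D(r) = (r*r²)*(-5) + 0 = r³*(-5) + 0 = -5*r³ + 0 = -5*r³)
√(D(q(M(-2, -4))) + X) = √(-5*(-6 + 2*2)³ + 48400) = √(-5*(-6 + 4)³ + 48400) = √(-5*(-2)³ + 48400) = √(-5*(-8) + 48400) = √(40 + 48400) = √48440 = 2*√12110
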